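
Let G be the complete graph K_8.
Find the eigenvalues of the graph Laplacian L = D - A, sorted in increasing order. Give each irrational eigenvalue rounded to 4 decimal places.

[0, 8, 8, 8, 8, 8, 8, 8]

The graph has 8 vertices and degree multiset [7, 7, 7, 7, 7, 7, 7, 7]; D is the diagonal matrix of degrees and L = D - A. L is symmetric positive semidefinite, so every eigenvalue is real and nonnegative. There is one zero in the spectrum, matching the 1 component.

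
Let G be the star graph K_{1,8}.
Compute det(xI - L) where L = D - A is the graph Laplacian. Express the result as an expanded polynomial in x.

The graph has 9 vertices and degree multiset [8, 1, 1, 1, 1, 1, 1, 1, 1]; D is the diagonal matrix of degrees and L = D - A. The eigenvalues of L are [0, 1, 1, 1, 1, 1, 1, 1, 9]; the characteristic polynomial is the product of (x - lambda_i), which multiplies out to x^9 - 16x^8 + 84x^7 - 224x^6 + 350x^5 - 336x^4 + 196x^3 - 64x^2 + 9x. Since p(0) = det(-L) = 0, x divides p(x).

x^9 - 16x^8 + 84x^7 - 224x^6 + 350x^5 - 336x^4 + 196x^3 - 64x^2 + 9x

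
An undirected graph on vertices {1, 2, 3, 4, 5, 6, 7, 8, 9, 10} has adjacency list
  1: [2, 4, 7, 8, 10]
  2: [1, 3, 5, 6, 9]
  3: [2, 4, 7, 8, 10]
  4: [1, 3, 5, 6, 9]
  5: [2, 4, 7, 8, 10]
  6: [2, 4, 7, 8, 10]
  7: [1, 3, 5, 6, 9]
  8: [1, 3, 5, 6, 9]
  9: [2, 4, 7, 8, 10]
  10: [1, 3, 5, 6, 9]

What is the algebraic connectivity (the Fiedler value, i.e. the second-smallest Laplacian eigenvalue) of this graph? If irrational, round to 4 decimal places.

Reading degrees in the order [1, 2, 3, 4, 5, 6, 7, 8, 9, 10] gives [5, 5, 5, 5, 5, 5, 5, 5, 5, 5]; set D = diag(5, 5, 5, 5, 5, 5, 5, 5, 5, 5) and form L = D - A. Computing the eigenvalues of L and sorting gives [0, 5, 5, 5, 5, 5, 5, 5, 5, 10]. The Fiedler value lambda_2 = 5 is strictly positive, so the graph is connected. The eigenvalues sum to 50, which equals trace(L) = 2|E|.

5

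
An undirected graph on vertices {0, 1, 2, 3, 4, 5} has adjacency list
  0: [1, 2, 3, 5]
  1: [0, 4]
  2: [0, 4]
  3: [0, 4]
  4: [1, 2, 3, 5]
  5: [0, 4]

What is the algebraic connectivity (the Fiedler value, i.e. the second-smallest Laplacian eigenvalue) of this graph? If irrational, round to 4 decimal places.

Reading degrees in the order [0, 1, 2, 3, 4, 5] gives [4, 2, 2, 2, 4, 2]; set D = diag(4, 2, 2, 2, 4, 2) and form L = D - A. The sorted Laplacian eigenvalues are [0, 2, 2, 2, 4, 6]; the algebraic connectivity is the second entry, 2. By the matrix-tree theorem the graph has (1/6) * product of the nonzero eigenvalues = 32 spanning trees. There is one zero in the spectrum, matching the 1 component.

2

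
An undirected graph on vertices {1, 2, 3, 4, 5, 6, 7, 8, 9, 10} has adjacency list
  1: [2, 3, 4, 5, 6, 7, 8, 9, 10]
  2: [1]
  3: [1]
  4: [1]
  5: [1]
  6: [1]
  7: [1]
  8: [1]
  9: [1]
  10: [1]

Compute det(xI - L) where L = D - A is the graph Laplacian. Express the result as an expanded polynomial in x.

x^10 - 18x^9 + 108x^8 - 336x^7 + 630x^6 - 756x^5 + 588x^4 - 288x^3 + 81x^2 - 10x

Each diagonal entry of L is the vertex degree and each off-diagonal entry is -1 where an edge is present, 0 otherwise; in the order [1, 2, 3, 4, 5, 6, 7, 8, 9, 10] the diagonal is [9, 1, 1, 1, 1, 1, 1, 1, 1, 1]. L has integer entries, so p(x) = det(xI - L) has integer coefficients. Expanding the determinant yields x^10 - 18x^9 + 108x^8 - 336x^7 + 630x^6 - 756x^5 + 588x^4 - 288x^3 + 81x^2 - 10x. Since p(0) = det(-L) = 0, x divides p(x).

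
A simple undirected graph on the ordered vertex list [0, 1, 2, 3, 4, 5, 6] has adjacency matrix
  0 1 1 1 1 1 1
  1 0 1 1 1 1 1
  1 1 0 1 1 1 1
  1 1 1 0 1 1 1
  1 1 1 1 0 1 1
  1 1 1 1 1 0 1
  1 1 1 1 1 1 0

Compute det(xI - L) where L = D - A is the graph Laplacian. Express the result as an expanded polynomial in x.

x^7 - 42x^6 + 735x^5 - 6860x^4 + 36015x^3 - 100842x^2 + 117649x

Each diagonal entry of L is the vertex degree and each off-diagonal entry is -1 where an edge is present, 0 otherwise; in the order [0, 1, 2, 3, 4, 5, 6] the diagonal is [6, 6, 6, 6, 6, 6, 6]. L has integer entries, so p(x) = det(xI - L) has integer coefficients. Expanding the determinant yields x^7 - 42x^6 + 735x^5 - 6860x^4 + 36015x^3 - 100842x^2 + 117649x. The constant term is 0 because L is singular (the all-ones vector lies in its kernel). The largest eigenvalue, 7, is at most the vertex count 7. The eigenvalues sum to 42, which equals trace(L) = 2|E|.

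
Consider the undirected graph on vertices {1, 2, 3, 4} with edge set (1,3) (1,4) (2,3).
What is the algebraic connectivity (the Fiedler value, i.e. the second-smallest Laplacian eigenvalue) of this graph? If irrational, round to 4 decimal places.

With the vertex order [1, 2, 3, 4], the degrees are [2, 1, 2, 1], giving D = diag(2, 1, 2, 1) and L = D - A. Computing the eigenvalues of L and sorting gives [0, 0.5858, 2, 3.4142]. The Fiedler value lambda_2 = 0.5858 is strictly positive, so the graph is connected. By the matrix-tree theorem the graph has (1/4) * product of the nonzero eigenvalues = 1 spanning tree. The eigenvalues sum to 6, which equals trace(L) = 2|E|.

0.5858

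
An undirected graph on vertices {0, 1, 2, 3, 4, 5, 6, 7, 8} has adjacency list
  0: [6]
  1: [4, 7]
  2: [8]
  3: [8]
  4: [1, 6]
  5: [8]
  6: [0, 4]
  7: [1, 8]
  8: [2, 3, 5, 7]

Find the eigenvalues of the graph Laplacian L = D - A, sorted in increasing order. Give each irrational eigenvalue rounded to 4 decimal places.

With the vertex order [0, 1, 2, 3, 4, 5, 6, 7, 8], the degrees are [1, 2, 1, 1, 2, 1, 2, 2, 4], giving D = diag(1, 2, 1, 1, 2, 1, 2, 2, 4) and L = D - A. The multiplicity of 0 as a Laplacian eigenvalue equals the number of connected components.

[0, 0.1487, 0.7169, 1, 1, 1.6629, 2.7405, 3.6330, 5.0980]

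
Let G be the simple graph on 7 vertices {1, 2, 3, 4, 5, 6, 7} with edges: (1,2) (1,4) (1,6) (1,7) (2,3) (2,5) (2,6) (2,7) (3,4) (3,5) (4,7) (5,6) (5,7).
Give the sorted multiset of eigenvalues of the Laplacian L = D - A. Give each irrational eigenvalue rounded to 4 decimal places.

[0, 2.3325, 2.7952, 3.8538, 4.7584, 5.9090, 6.3510]

With the vertex order [1, 2, 3, 4, 5, 6, 7], the degrees are [4, 5, 3, 3, 4, 3, 4], giving D = diag(4, 5, 3, 3, 4, 3, 4) and L = D - A. Since every row of L sums to 0, the all-ones vector is in the kernel and 0 is an eigenvalue. The single zero eigenvalue shows the graph is connected. There is one zero in the spectrum, matching the 1 component.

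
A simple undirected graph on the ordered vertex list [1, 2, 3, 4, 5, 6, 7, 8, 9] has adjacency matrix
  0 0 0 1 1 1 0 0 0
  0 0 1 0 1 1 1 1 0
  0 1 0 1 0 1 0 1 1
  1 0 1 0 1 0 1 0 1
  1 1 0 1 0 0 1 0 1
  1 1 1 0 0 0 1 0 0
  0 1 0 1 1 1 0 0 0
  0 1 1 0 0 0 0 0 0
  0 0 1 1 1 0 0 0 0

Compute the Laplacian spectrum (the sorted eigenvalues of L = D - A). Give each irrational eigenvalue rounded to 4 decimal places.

[0, 1.6043, 2.5098, 3.1969, 4, 5.2577, 5.5481, 6.7074, 7.1759]

Reading degrees in the order [1, 2, 3, 4, 5, 6, 7, 8, 9] gives [3, 5, 5, 5, 5, 4, 4, 2, 3]; set D = diag(3, 5, 5, 5, 5, 4, 4, 2, 3) and form L = D - A. Diagonalising L (or applying a numerical eigensolver to the 9x9 matrix) gives the spectrum above. There is one zero in the spectrum, matching the 1 component.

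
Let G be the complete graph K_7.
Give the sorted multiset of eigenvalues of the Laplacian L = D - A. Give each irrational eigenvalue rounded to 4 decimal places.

The graph has 7 vertices and degree multiset [6, 6, 6, 6, 6, 6, 6]; D is the diagonal matrix of degrees and L = D - A. L is symmetric positive semidefinite, so every eigenvalue is real and nonnegative. By the matrix-tree theorem the graph has (1/7) * product of the nonzero eigenvalues = 16807 spanning trees.

[0, 7, 7, 7, 7, 7, 7]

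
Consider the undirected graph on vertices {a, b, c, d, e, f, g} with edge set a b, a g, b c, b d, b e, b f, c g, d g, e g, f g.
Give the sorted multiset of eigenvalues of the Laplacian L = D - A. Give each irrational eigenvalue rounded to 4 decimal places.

Reading degrees in the order [a, b, c, d, e, f, g] gives [2, 5, 2, 2, 2, 2, 5]; set D = diag(2, 5, 2, 2, 2, 2, 5) and form L = D - A. The multiplicity of 0 as a Laplacian eigenvalue equals the number of connected components. By the matrix-tree theorem the graph has (1/7) * product of the nonzero eigenvalues = 80 spanning trees.

[0, 2, 2, 2, 2, 5, 7]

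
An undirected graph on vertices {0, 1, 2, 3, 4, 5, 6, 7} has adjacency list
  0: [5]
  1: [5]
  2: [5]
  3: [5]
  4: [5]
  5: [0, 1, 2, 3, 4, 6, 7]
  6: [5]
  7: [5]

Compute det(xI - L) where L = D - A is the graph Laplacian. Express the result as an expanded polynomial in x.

x^8 - 14x^7 + 63x^6 - 140x^5 + 175x^4 - 126x^3 + 49x^2 - 8x

With the vertex order [0, 1, 2, 3, 4, 5, 6, 7], the degrees are [1, 1, 1, 1, 1, 7, 1, 1], giving D = diag(1, 1, 1, 1, 1, 7, 1, 1) and L = D - A. L has integer entries, so p(x) = det(xI - L) has integer coefficients. Expanding the determinant yields x^8 - 14x^7 + 63x^6 - 140x^5 + 175x^4 - 126x^3 + 49x^2 - 8x. The constant term is 0 because L is singular (the all-ones vector lies in its kernel). The eigenvalues sum to 14, which equals trace(L) = 2|E|.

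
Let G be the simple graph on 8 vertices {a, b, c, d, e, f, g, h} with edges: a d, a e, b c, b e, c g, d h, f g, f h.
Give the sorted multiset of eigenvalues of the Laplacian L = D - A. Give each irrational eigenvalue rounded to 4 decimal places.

[0, 0.5858, 0.5858, 2, 2, 3.4142, 3.4142, 4]

Reading degrees in the order [a, b, c, d, e, f, g, h] gives [2, 2, 2, 2, 2, 2, 2, 2]; set D = diag(2, 2, 2, 2, 2, 2, 2, 2) and form L = D - A. Diagonalising L (or applying a numerical eigensolver to the 8x8 matrix) gives the spectrum above. There is one zero in the spectrum, matching the 1 component.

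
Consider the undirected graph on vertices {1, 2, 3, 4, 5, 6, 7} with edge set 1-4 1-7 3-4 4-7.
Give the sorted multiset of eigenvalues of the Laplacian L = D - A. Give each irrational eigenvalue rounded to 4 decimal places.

[0, 0, 0, 0, 1, 3, 4]

With the vertex order [1, 2, 3, 4, 5, 6, 7], the degrees are [2, 0, 1, 3, 0, 0, 2], giving D = diag(2, 0, 1, 3, 0, 0, 2) and L = D - A. L is symmetric positive semidefinite, so every eigenvalue is real and nonnegative. The 4 zero eigenvalues correspond to the 4 connected components. The largest eigenvalue, 4, is at most the vertex count 7. There are 4 zeros in the spectrum, matching the 4 components.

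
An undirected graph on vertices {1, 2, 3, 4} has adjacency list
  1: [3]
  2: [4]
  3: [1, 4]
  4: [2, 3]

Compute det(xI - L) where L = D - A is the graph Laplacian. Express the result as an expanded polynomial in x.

x^4 - 6x^3 + 10x^2 - 4x

Reading degrees in the order [1, 2, 3, 4] gives [1, 1, 2, 2]; set D = diag(1, 1, 2, 2) and form L = D - A. L has integer entries, so p(x) = det(xI - L) has integer coefficients. Expanding the determinant yields x^4 - 6x^3 + 10x^2 - 4x. Since p(0) = det(-L) = 0, x divides p(x). The eigenvalues sum to 6, which equals trace(L) = 2|E|.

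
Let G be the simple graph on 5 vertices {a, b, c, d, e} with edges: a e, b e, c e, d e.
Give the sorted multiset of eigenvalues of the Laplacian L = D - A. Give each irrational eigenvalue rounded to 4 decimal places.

[0, 1, 1, 1, 5]

With the vertex order [a, b, c, d, e], the degrees are [1, 1, 1, 1, 4], giving D = diag(1, 1, 1, 1, 4) and L = D - A. Diagonalising L (or applying a numerical eigensolver to the 5x5 matrix) gives the spectrum above. By the matrix-tree theorem the graph has (1/5) * product of the nonzero eigenvalues = 1 spanning tree.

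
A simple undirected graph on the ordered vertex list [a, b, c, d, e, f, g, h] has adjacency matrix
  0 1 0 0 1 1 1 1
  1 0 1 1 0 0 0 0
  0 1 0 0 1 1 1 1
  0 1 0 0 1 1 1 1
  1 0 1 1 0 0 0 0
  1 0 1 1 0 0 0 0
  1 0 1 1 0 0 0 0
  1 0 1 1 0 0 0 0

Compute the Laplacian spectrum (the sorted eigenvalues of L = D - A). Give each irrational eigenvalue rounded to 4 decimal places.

Reading degrees in the order [a, b, c, d, e, f, g, h] gives [5, 3, 5, 5, 3, 3, 3, 3]; set D = diag(5, 3, 5, 5, 3, 3, 3, 3) and form L = D - A. L is symmetric positive semidefinite, so every eigenvalue is real and nonnegative. The single zero eigenvalue shows the graph is connected. There is one zero in the spectrum, matching the 1 component.

[0, 3, 3, 3, 3, 5, 5, 8]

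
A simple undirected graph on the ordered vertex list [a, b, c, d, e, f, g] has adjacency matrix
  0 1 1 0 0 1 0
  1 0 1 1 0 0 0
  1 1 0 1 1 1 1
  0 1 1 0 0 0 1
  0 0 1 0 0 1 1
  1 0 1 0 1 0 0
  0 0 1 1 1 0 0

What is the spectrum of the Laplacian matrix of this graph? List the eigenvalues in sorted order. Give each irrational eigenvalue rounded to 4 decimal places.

[0, 2, 2, 4, 4, 5, 7]

With the vertex order [a, b, c, d, e, f, g], the degrees are [3, 3, 6, 3, 3, 3, 3], giving D = diag(3, 3, 6, 3, 3, 3, 3) and L = D - A. Since every row of L sums to 0, the all-ones vector is in the kernel and 0 is an eigenvalue.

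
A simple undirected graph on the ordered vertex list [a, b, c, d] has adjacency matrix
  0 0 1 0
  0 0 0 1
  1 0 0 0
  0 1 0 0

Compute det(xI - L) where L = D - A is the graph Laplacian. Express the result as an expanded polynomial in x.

With the vertex order [a, b, c, d], the degrees are [1, 1, 1, 1], giving D = diag(1, 1, 1, 1) and L = D - A. L has integer entries, so p(x) = det(xI - L) has integer coefficients. Expanding the determinant yields x^4 - 4x^3 + 4x^2. The constant term is 0 because L is singular (the all-ones vector lies in its kernel). The largest eigenvalue, 2, is at most the vertex count 4.

x^4 - 4x^3 + 4x^2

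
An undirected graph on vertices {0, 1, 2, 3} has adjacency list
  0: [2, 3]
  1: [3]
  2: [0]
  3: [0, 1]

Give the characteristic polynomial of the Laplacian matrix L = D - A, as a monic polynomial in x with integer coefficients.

x^4 - 6x^3 + 10x^2 - 4x

With the vertex order [0, 1, 2, 3], the degrees are [2, 1, 1, 2], giving D = diag(2, 1, 1, 2) and L = D - A. Computing det(xI - L) by cofactor expansion (or equivalently via sum-over-permutations) gives x^4 - 6x^3 + 10x^2 - 4x. The coefficient of x^3 equals -trace(L) = -6, matching the sum of degrees. There is one zero in the spectrum, matching the 1 component. The largest eigenvalue, 3.4142, is at most the vertex count 4.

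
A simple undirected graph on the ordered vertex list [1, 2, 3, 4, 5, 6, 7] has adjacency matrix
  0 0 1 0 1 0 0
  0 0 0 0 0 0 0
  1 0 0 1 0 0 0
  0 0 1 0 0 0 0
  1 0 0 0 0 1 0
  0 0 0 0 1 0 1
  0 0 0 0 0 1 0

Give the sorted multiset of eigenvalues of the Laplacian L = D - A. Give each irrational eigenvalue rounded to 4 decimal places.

With the vertex order [1, 2, 3, 4, 5, 6, 7], the degrees are [2, 0, 2, 1, 2, 2, 1], giving D = diag(2, 0, 2, 1, 2, 2, 1) and L = D - A. Since every row of L sums to 0, the all-ones vector is in the kernel and 0 is an eigenvalue. The 2 zero eigenvalues correspond to the 2 connected components. There are 2 zeros in the spectrum, matching the 2 components.

[0, 0, 0.2679, 1, 2, 3, 3.7321]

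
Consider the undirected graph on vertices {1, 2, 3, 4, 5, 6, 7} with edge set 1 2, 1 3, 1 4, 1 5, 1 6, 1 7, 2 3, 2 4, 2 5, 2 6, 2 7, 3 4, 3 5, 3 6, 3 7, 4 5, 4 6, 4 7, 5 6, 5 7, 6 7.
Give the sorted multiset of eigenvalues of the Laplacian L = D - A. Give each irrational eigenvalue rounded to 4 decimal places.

[0, 7, 7, 7, 7, 7, 7]

Each diagonal entry of L is the vertex degree and each off-diagonal entry is -1 where an edge is present, 0 otherwise; in the order [1, 2, 3, 4, 5, 6, 7] the diagonal is [6, 6, 6, 6, 6, 6, 6]. The multiplicity of 0 as a Laplacian eigenvalue equals the number of connected components. The single zero eigenvalue shows the graph is connected. The eigenvalues sum to 42, which equals trace(L) = 2|E|.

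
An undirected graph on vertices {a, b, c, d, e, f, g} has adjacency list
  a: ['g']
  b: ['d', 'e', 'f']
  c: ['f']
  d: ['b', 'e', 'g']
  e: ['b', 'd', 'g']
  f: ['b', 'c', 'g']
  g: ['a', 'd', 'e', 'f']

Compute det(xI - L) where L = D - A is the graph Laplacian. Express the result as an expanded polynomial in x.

x^7 - 18x^6 + 126x^5 - 432x^4 + 745x^3 - 590x^2 + 168x

Reading degrees in the order [a, b, c, d, e, f, g] gives [1, 3, 1, 3, 3, 3, 4]; set D = diag(1, 3, 1, 3, 3, 3, 4) and form L = D - A. L has integer entries, so p(x) = det(xI - L) has integer coefficients. Expanding the determinant yields x^7 - 18x^6 + 126x^5 - 432x^4 + 745x^3 - 590x^2 + 168x. The constant term is 0 because L is singular (the all-ones vector lies in its kernel). By the matrix-tree theorem the graph has (1/7) * product of the nonzero eigenvalues = 24 spanning trees.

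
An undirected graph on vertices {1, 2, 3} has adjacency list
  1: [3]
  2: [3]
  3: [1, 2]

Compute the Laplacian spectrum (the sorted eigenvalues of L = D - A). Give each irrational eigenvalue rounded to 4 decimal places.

Each diagonal entry of L is the vertex degree and each off-diagonal entry is -1 where an edge is present, 0 otherwise; in the order [1, 2, 3] the diagonal is [1, 1, 2]. The multiplicity of 0 as a Laplacian eigenvalue equals the number of connected components. The single zero eigenvalue shows the graph is connected. The eigenvalues sum to 4, which equals trace(L) = 2|E|.

[0, 1, 3]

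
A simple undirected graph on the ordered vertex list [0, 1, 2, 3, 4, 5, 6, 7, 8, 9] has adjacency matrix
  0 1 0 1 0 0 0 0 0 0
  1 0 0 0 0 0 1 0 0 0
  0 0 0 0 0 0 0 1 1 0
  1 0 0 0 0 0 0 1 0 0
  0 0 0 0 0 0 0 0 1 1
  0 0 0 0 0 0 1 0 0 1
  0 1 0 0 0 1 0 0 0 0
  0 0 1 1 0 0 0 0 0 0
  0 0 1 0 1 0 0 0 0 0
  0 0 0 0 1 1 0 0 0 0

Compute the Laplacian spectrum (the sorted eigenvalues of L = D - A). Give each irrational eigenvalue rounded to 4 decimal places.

Reading degrees in the order [0, 1, 2, 3, 4, 5, 6, 7, 8, 9] gives [2, 2, 2, 2, 2, 2, 2, 2, 2, 2]; set D = diag(2, 2, 2, 2, 2, 2, 2, 2, 2, 2) and form L = D - A. The multiplicity of 0 as a Laplacian eigenvalue equals the number of connected components. By the matrix-tree theorem the graph has (1/10) * product of the nonzero eigenvalues = 10 spanning trees.

[0, 0.3820, 0.3820, 1.3820, 1.3820, 2.6180, 2.6180, 3.6180, 3.6180, 4]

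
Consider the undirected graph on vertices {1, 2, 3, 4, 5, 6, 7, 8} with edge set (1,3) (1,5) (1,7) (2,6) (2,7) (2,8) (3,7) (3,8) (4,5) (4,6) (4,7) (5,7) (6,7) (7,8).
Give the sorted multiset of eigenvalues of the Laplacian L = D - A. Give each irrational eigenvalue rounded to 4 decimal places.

Each diagonal entry of L is the vertex degree and each off-diagonal entry is -1 where an edge is present, 0 otherwise; in the order [1, 2, 3, 4, 5, 6, 7, 8] the diagonal is [3, 3, 3, 3, 3, 3, 7, 3]. Diagonalising L (or applying a numerical eigensolver to the 8x8 matrix) gives the spectrum above. The single zero eigenvalue shows the graph is connected. By the matrix-tree theorem the graph has (1/8) * product of the nonzero eigenvalues = 841 spanning trees. The largest eigenvalue, 8, is at most the vertex count 8.

[0, 1.7530, 1.7530, 3.4450, 3.4450, 4.8019, 4.8019, 8]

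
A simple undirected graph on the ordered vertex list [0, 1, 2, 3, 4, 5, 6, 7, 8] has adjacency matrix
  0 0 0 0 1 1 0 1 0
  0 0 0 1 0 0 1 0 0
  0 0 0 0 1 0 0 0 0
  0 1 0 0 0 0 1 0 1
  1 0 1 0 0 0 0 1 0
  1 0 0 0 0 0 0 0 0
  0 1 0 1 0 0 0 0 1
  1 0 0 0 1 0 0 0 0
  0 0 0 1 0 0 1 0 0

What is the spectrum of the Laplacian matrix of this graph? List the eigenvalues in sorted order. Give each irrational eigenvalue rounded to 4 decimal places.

[0, 0, 0.6972, 1.3820, 2, 3.6180, 4, 4, 4.3028]

With the vertex order [0, 1, 2, 3, 4, 5, 6, 7, 8], the degrees are [3, 2, 1, 3, 3, 1, 3, 2, 2], giving D = diag(3, 2, 1, 3, 3, 1, 3, 2, 2) and L = D - A. The multiplicity of 0 as a Laplacian eigenvalue equals the number of connected components. The 2 zero eigenvalues correspond to the 2 connected components. There are 2 zeros in the spectrum, matching the 2 components.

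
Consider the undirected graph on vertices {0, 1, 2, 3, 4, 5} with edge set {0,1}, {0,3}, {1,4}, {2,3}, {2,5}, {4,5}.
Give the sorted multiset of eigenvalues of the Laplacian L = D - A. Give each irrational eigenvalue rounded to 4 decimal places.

With the vertex order [0, 1, 2, 3, 4, 5], the degrees are [2, 2, 2, 2, 2, 2], giving D = diag(2, 2, 2, 2, 2, 2) and L = D - A. The multiplicity of 0 as a Laplacian eigenvalue equals the number of connected components. The single zero eigenvalue shows the graph is connected.

[0, 1, 1, 3, 3, 4]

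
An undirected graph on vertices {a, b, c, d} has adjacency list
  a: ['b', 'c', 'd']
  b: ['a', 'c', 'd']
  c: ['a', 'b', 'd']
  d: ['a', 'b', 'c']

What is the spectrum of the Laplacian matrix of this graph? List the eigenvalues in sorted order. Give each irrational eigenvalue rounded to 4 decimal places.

[0, 4, 4, 4]

Each diagonal entry of L is the vertex degree and each off-diagonal entry is -1 where an edge is present, 0 otherwise; in the order [a, b, c, d] the diagonal is [3, 3, 3, 3]. Since every row of L sums to 0, the all-ones vector is in the kernel and 0 is an eigenvalue. The eigenvalues sum to 12, which equals trace(L) = 2|E|. By the matrix-tree theorem the graph has (1/4) * product of the nonzero eigenvalues = 16 spanning trees.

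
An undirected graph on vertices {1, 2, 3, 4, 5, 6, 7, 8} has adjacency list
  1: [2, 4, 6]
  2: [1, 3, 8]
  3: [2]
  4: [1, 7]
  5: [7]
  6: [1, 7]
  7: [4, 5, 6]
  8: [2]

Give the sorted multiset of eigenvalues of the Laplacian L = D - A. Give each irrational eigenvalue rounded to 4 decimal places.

[0, 0.2907, 1, 1, 2, 2.8061, 4, 4.9032]

Each diagonal entry of L is the vertex degree and each off-diagonal entry is -1 where an edge is present, 0 otherwise; in the order [1, 2, 3, 4, 5, 6, 7, 8] the diagonal is [3, 3, 1, 2, 1, 2, 3, 1]. Diagonalising L (or applying a numerical eigensolver to the 8x8 matrix) gives the spectrum above. The eigenvalues sum to 16, which equals trace(L) = 2|E|. The largest eigenvalue, 4.9032, is at most the vertex count 8.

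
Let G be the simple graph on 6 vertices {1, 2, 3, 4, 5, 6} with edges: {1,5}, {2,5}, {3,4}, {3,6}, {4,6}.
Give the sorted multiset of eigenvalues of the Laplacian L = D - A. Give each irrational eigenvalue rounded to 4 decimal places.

With the vertex order [1, 2, 3, 4, 5, 6], the degrees are [1, 1, 2, 2, 2, 2], giving D = diag(1, 1, 2, 2, 2, 2) and L = D - A. The multiplicity of 0 as a Laplacian eigenvalue equals the number of connected components. The 2 zero eigenvalues correspond to the 2 connected components. The eigenvalues sum to 10, which equals trace(L) = 2|E|.

[0, 0, 1, 3, 3, 3]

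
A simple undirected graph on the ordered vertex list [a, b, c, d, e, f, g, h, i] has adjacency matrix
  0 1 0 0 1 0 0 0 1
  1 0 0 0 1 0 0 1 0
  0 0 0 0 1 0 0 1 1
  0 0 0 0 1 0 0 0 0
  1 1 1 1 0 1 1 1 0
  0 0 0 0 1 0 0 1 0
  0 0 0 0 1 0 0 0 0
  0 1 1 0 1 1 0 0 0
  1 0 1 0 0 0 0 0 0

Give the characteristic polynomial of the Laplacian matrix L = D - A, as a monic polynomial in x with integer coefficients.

x^9 - 26x^8 + 274x^7 - 1528x^6 + 4928x^5 - 9412x^4 + 10408x^3 - 6112x^2 + 1467x

Reading degrees in the order [a, b, c, d, e, f, g, h, i] gives [3, 3, 3, 1, 7, 2, 1, 4, 2]; set D = diag(3, 3, 3, 1, 7, 2, 1, 4, 2) and form L = D - A. Computing det(xI - L) by cofactor expansion (or equivalently via sum-over-permutations) gives x^9 - 26x^8 + 274x^7 - 1528x^6 + 4928x^5 - 9412x^4 + 10408x^3 - 6112x^2 + 1467x. Since p(0) = det(-L) = 0, x divides p(x). There is one zero in the spectrum, matching the 1 component.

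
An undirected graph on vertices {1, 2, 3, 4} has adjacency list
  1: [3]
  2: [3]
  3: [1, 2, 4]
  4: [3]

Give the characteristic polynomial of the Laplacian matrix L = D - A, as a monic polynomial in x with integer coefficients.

x^4 - 6x^3 + 9x^2 - 4x

With the vertex order [1, 2, 3, 4], the degrees are [1, 1, 3, 1], giving D = diag(1, 1, 3, 1) and L = D - A. The eigenvalues of L are [0, 1, 1, 4]; the characteristic polynomial is the product of (x - lambda_i), which multiplies out to x^4 - 6x^3 + 9x^2 - 4x. The constant term is 0 because L is singular (the all-ones vector lies in its kernel). There is one zero in the spectrum, matching the 1 component.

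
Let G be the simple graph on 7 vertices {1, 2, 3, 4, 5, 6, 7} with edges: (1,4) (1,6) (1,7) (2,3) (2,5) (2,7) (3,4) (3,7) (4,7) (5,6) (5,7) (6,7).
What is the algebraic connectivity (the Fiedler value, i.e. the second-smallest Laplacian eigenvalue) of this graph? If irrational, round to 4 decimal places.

2

Reading degrees in the order [1, 2, 3, 4, 5, 6, 7] gives [3, 3, 3, 3, 3, 3, 6]; set D = diag(3, 3, 3, 3, 3, 3, 6) and form L = D - A. The sorted Laplacian eigenvalues are [0, 2, 2, 4, 4, 5, 7]; the algebraic connectivity is the second entry, 2.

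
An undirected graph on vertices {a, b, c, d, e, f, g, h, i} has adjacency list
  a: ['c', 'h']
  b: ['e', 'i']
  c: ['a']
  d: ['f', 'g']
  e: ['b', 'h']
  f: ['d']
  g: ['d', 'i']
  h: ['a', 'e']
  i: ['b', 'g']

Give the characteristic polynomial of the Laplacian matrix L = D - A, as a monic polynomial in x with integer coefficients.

Each diagonal entry of L is the vertex degree and each off-diagonal entry is -1 where an edge is present, 0 otherwise; in the order [a, b, c, d, e, f, g, h, i] the diagonal is [2, 2, 1, 2, 2, 1, 2, 2, 2]. Computing det(xI - L) by cofactor expansion (or equivalently via sum-over-permutations) gives x^9 - 16x^8 + 105x^7 - 364x^6 + 715x^5 - 792x^4 + 462x^3 - 120x^2 + 9x. The constant term is 0 because L is singular (the all-ones vector lies in its kernel).

x^9 - 16x^8 + 105x^7 - 364x^6 + 715x^5 - 792x^4 + 462x^3 - 120x^2 + 9x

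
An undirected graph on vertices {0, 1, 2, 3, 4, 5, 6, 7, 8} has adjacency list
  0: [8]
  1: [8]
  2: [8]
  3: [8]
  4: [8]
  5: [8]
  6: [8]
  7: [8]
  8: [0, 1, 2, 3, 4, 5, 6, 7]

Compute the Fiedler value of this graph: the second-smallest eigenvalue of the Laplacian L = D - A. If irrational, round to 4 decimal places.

With the vertex order [0, 1, 2, 3, 4, 5, 6, 7, 8], the degrees are [1, 1, 1, 1, 1, 1, 1, 1, 8], giving D = diag(1, 1, 1, 1, 1, 1, 1, 1, 8) and L = D - A. The sorted Laplacian eigenvalues are [0, 1, 1, 1, 1, 1, 1, 1, 9]; the algebraic connectivity is the second entry, 1. By the matrix-tree theorem the graph has (1/9) * product of the nonzero eigenvalues = 1 spanning tree.

1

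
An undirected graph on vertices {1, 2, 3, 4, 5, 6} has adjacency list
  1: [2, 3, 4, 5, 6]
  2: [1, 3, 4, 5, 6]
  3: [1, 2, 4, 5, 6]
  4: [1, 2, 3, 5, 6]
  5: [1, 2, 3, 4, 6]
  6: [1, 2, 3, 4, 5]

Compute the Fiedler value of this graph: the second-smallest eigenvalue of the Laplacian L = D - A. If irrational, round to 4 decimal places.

Reading degrees in the order [1, 2, 3, 4, 5, 6] gives [5, 5, 5, 5, 5, 5]; set D = diag(5, 5, 5, 5, 5, 5) and form L = D - A. The smallest Laplacian eigenvalue is always 0. The next one, lambda_2 = 6, measures how hard the graph is to disconnect: larger values mean better connectivity.

6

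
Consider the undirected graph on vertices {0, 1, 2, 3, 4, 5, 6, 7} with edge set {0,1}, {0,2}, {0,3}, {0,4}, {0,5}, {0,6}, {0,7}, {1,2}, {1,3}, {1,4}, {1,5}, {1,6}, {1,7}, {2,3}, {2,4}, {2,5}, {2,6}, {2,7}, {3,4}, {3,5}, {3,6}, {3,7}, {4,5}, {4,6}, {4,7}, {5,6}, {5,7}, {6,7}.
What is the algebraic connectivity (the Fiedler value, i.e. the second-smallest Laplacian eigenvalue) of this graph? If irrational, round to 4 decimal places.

Each diagonal entry of L is the vertex degree and each off-diagonal entry is -1 where an edge is present, 0 otherwise; in the order [0, 1, 2, 3, 4, 5, 6, 7] the diagonal is [7, 7, 7, 7, 7, 7, 7, 7]. Computing the eigenvalues of L and sorting gives [0, 8, 8, 8, 8, 8, 8, 8]. The Fiedler value lambda_2 = 8 is strictly positive, so the graph is connected. The eigenvalues sum to 56, which equals trace(L) = 2|E|. There is one zero in the spectrum, matching the 1 component.

8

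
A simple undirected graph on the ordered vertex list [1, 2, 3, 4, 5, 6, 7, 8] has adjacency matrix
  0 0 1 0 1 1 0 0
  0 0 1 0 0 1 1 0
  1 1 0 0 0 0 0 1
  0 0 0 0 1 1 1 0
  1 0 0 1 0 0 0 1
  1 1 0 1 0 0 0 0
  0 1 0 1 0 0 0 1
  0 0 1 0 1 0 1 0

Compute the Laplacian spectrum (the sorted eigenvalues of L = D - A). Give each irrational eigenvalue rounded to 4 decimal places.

With the vertex order [1, 2, 3, 4, 5, 6, 7, 8], the degrees are [3, 3, 3, 3, 3, 3, 3, 3], giving D = diag(3, 3, 3, 3, 3, 3, 3, 3) and L = D - A. Diagonalising L (or applying a numerical eigensolver to the 8x8 matrix) gives the spectrum above. The single zero eigenvalue shows the graph is connected. The eigenvalues sum to 24, which equals trace(L) = 2|E|.

[0, 2, 2, 2, 4, 4, 4, 6]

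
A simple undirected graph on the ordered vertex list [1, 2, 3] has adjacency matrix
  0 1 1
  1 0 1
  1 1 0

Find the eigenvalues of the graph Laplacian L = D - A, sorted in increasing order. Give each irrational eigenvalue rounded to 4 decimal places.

[0, 3, 3]

With the vertex order [1, 2, 3], the degrees are [2, 2, 2], giving D = diag(2, 2, 2) and L = D - A. Since every row of L sums to 0, the all-ones vector is in the kernel and 0 is an eigenvalue. The eigenvalues sum to 6, which equals trace(L) = 2|E|.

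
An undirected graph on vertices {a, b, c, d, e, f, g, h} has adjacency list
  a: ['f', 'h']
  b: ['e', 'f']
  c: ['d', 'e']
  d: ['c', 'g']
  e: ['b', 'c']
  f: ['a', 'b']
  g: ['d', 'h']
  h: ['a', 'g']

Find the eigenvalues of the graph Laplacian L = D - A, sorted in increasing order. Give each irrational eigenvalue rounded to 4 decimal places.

[0, 0.5858, 0.5858, 2, 2, 3.4142, 3.4142, 4]

Each diagonal entry of L is the vertex degree and each off-diagonal entry is -1 where an edge is present, 0 otherwise; in the order [a, b, c, d, e, f, g, h] the diagonal is [2, 2, 2, 2, 2, 2, 2, 2]. Diagonalising L (or applying a numerical eigensolver to the 8x8 matrix) gives the spectrum above. The single zero eigenvalue shows the graph is connected. The eigenvalues sum to 16, which equals trace(L) = 2|E|.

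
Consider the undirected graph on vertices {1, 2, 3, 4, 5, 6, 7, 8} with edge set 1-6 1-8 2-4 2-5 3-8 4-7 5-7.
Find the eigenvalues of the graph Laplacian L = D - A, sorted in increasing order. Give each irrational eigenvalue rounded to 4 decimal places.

[0, 0, 0.5858, 2, 2, 2, 3.4142, 4]

Each diagonal entry of L is the vertex degree and each off-diagonal entry is -1 where an edge is present, 0 otherwise; in the order [1, 2, 3, 4, 5, 6, 7, 8] the diagonal is [2, 2, 1, 2, 2, 1, 2, 2]. L is symmetric positive semidefinite, so every eigenvalue is real and nonnegative. The 2 zero eigenvalues correspond to the 2 connected components. The largest eigenvalue, 4, is at most the vertex count 8.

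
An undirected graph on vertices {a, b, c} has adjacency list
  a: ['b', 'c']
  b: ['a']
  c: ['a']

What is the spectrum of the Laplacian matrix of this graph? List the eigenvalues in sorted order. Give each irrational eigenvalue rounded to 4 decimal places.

[0, 1, 3]

With the vertex order [a, b, c], the degrees are [2, 1, 1], giving D = diag(2, 1, 1) and L = D - A. Since every row of L sums to 0, the all-ones vector is in the kernel and 0 is an eigenvalue. The single zero eigenvalue shows the graph is connected. The eigenvalues sum to 4, which equals trace(L) = 2|E|. The largest eigenvalue, 3, is at most the vertex count 3.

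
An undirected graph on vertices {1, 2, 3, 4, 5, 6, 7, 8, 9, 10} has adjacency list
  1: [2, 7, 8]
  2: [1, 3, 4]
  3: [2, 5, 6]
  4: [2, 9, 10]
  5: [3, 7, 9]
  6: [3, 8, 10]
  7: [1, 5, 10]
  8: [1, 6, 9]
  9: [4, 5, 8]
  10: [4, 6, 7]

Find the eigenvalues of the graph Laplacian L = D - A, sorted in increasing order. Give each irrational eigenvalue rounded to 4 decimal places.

Each diagonal entry of L is the vertex degree and each off-diagonal entry is -1 where an edge is present, 0 otherwise; in the order [1, 2, 3, 4, 5, 6, 7, 8, 9, 10] the diagonal is [3, 3, 3, 3, 3, 3, 3, 3, 3, 3]. L is symmetric positive semidefinite, so every eigenvalue is real and nonnegative. The single zero eigenvalue shows the graph is connected.

[0, 2, 2, 2, 2, 2, 5, 5, 5, 5]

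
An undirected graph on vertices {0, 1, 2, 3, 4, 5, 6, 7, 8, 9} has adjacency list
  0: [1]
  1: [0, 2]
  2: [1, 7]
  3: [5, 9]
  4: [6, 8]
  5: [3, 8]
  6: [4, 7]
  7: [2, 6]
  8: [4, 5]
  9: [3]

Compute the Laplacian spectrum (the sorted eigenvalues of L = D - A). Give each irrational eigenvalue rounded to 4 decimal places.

[0, 0.0979, 0.3820, 0.8244, 1.3820, 2, 2.6180, 3.1756, 3.6180, 3.9021]

With the vertex order [0, 1, 2, 3, 4, 5, 6, 7, 8, 9], the degrees are [1, 2, 2, 2, 2, 2, 2, 2, 2, 1], giving D = diag(1, 2, 2, 2, 2, 2, 2, 2, 2, 1) and L = D - A. Since every row of L sums to 0, the all-ones vector is in the kernel and 0 is an eigenvalue.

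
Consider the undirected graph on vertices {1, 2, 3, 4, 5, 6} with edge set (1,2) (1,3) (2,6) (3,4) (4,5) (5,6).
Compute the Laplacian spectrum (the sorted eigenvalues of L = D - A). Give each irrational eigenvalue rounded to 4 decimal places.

[0, 1, 1, 3, 3, 4]

With the vertex order [1, 2, 3, 4, 5, 6], the degrees are [2, 2, 2, 2, 2, 2], giving D = diag(2, 2, 2, 2, 2, 2) and L = D - A. The multiplicity of 0 as a Laplacian eigenvalue equals the number of connected components. The largest eigenvalue, 4, is at most the vertex count 6.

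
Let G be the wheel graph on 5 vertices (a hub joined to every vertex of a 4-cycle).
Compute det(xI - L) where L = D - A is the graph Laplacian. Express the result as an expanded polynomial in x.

The graph has 5 vertices and degree multiset [4, 3, 3, 3, 3]; D is the diagonal matrix of degrees and L = D - A. L has integer entries, so p(x) = det(xI - L) has integer coefficients. Expanding the determinant yields x^5 - 16x^4 + 94x^3 - 240x^2 + 225x. The coefficient of x^4 equals -trace(L) = -16, matching the sum of degrees. The largest eigenvalue, 5, is at most the vertex count 5.

x^5 - 16x^4 + 94x^3 - 240x^2 + 225x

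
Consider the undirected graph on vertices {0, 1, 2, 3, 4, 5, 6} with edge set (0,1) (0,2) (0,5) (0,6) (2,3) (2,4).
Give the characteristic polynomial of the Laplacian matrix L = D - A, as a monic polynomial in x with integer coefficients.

x^7 - 12x^6 + 51x^5 - 98x^4 + 93x^3 - 42x^2 + 7x

Reading degrees in the order [0, 1, 2, 3, 4, 5, 6] gives [4, 1, 3, 1, 1, 1, 1]; set D = diag(4, 1, 3, 1, 1, 1, 1) and form L = D - A. Computing det(xI - L) by cofactor expansion (or equivalently via sum-over-permutations) gives x^7 - 12x^6 + 51x^5 - 98x^4 + 93x^3 - 42x^2 + 7x. The coefficient of x^6 equals -trace(L) = -12, matching the sum of degrees. The eigenvalues sum to 12, which equals trace(L) = 2|E|. The largest eigenvalue, 5.2618, is at most the vertex count 7.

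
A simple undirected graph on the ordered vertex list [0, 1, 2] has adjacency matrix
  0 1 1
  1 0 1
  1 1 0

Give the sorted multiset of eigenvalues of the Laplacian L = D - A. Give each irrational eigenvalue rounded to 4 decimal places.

With the vertex order [0, 1, 2], the degrees are [2, 2, 2], giving D = diag(2, 2, 2) and L = D - A. Diagonalising L (or applying a numerical eigensolver to the 3x3 matrix) gives the spectrum above. The single zero eigenvalue shows the graph is connected.

[0, 3, 3]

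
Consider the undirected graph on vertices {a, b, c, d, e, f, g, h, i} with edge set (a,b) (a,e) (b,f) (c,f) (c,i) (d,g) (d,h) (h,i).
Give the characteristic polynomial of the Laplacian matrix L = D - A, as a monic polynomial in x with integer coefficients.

Each diagonal entry of L is the vertex degree and each off-diagonal entry is -1 where an edge is present, 0 otherwise; in the order [a, b, c, d, e, f, g, h, i] the diagonal is [2, 2, 2, 2, 1, 2, 1, 2, 2]. Computing det(xI - L) by cofactor expansion (or equivalently via sum-over-permutations) gives x^9 - 16x^8 + 105x^7 - 364x^6 + 715x^5 - 792x^4 + 462x^3 - 120x^2 + 9x. The constant term is 0 because L is singular (the all-ones vector lies in its kernel). By the matrix-tree theorem the graph has (1/9) * product of the nonzero eigenvalues = 1 spanning tree.

x^9 - 16x^8 + 105x^7 - 364x^6 + 715x^5 - 792x^4 + 462x^3 - 120x^2 + 9x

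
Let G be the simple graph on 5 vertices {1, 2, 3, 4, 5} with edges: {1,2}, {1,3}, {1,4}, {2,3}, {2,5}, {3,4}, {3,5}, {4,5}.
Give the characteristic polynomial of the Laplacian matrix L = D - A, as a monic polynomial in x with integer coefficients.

x^5 - 16x^4 + 94x^3 - 240x^2 + 225x

Reading degrees in the order [1, 2, 3, 4, 5] gives [3, 3, 4, 3, 3]; set D = diag(3, 3, 4, 3, 3) and form L = D - A. L has integer entries, so p(x) = det(xI - L) has integer coefficients. Expanding the determinant yields x^5 - 16x^4 + 94x^3 - 240x^2 + 225x. Since p(0) = det(-L) = 0, x divides p(x).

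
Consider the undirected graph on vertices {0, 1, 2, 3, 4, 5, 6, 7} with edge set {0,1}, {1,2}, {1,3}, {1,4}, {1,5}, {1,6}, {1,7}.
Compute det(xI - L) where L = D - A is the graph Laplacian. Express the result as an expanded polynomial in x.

x^8 - 14x^7 + 63x^6 - 140x^5 + 175x^4 - 126x^3 + 49x^2 - 8x

With the vertex order [0, 1, 2, 3, 4, 5, 6, 7], the degrees are [1, 7, 1, 1, 1, 1, 1, 1], giving D = diag(1, 7, 1, 1, 1, 1, 1, 1) and L = D - A. The eigenvalues of L are [0, 1, 1, 1, 1, 1, 1, 8]; the characteristic polynomial is the product of (x - lambda_i), which multiplies out to x^8 - 14x^7 + 63x^6 - 140x^5 + 175x^4 - 126x^3 + 49x^2 - 8x. Since p(0) = det(-L) = 0, x divides p(x).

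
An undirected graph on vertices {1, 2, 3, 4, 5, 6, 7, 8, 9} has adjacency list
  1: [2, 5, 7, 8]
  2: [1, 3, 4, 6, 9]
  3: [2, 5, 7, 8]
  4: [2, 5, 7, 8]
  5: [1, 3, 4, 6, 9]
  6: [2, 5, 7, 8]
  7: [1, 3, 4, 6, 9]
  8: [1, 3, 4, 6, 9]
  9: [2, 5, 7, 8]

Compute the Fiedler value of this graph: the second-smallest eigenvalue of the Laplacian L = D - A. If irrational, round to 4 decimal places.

4

Reading degrees in the order [1, 2, 3, 4, 5, 6, 7, 8, 9] gives [4, 5, 4, 4, 5, 4, 5, 5, 4]; set D = diag(4, 5, 4, 4, 5, 4, 5, 5, 4) and form L = D - A. The sorted Laplacian eigenvalues are [0, 4, 4, 4, 4, 5, 5, 5, 9]; the algebraic connectivity is the second entry, 4. By the matrix-tree theorem the graph has (1/9) * product of the nonzero eigenvalues = 32000 spanning trees. The largest eigenvalue, 9, is at most the vertex count 9.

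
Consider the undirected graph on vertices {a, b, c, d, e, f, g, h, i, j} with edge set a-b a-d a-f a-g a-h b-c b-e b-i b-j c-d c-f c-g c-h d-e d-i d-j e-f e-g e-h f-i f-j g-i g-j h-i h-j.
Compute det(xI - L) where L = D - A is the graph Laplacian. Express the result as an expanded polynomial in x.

Reading degrees in the order [a, b, c, d, e, f, g, h, i, j] gives [5, 5, 5, 5, 5, 5, 5, 5, 5, 5]; set D = diag(5, 5, 5, 5, 5, 5, 5, 5, 5, 5) and form L = D - A. L has integer entries, so p(x) = det(xI - L) has integer coefficients. Expanding the determinant yields x^10 - 50x^9 + 1100x^8 - 14000x^7 + 113750x^6 - 612500x^5 + 2187500x^4 - 5000000x^3 + 6640625x^2 - 3906250x. The coefficient of x^9 equals -trace(L) = -50, matching the sum of degrees. By the matrix-tree theorem the graph has (1/10) * product of the nonzero eigenvalues = 390625 spanning trees.

x^10 - 50x^9 + 1100x^8 - 14000x^7 + 113750x^6 - 612500x^5 + 2187500x^4 - 5000000x^3 + 6640625x^2 - 3906250x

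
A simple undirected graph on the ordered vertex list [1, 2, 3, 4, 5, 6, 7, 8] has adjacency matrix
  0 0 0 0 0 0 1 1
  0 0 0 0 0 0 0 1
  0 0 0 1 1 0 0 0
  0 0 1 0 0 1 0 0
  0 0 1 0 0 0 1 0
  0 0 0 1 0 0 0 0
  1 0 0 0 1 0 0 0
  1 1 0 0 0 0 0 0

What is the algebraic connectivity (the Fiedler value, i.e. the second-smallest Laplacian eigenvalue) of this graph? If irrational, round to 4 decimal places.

Each diagonal entry of L is the vertex degree and each off-diagonal entry is -1 where an edge is present, 0 otherwise; in the order [1, 2, 3, 4, 5, 6, 7, 8] the diagonal is [2, 1, 2, 2, 2, 1, 2, 2]. The sorted Laplacian eigenvalues are [0, 0.1522, 0.5858, 1.2346, 2, 2.7654, 3.4142, 3.8478]; the algebraic connectivity is the second entry, 0.1522. By the matrix-tree theorem the graph has (1/8) * product of the nonzero eigenvalues = 1 spanning tree. The eigenvalues sum to 14, which equals trace(L) = 2|E|.

0.1522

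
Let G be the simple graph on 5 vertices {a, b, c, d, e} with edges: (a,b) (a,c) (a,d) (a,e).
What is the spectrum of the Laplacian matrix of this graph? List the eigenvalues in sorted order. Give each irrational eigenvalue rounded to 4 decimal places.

[0, 1, 1, 1, 5]

Reading degrees in the order [a, b, c, d, e] gives [4, 1, 1, 1, 1]; set D = diag(4, 1, 1, 1, 1) and form L = D - A. The multiplicity of 0 as a Laplacian eigenvalue equals the number of connected components. The largest eigenvalue, 5, is at most the vertex count 5.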